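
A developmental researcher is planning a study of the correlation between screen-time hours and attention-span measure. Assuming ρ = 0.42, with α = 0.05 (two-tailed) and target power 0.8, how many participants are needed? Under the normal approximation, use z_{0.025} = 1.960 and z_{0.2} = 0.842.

n = 43

Fisher's z: C = ½·ln((1+r)/(1−r)) = ½·ln(2.4483) = 0.4477.
n = ((z_{α/2} + z_β)/C)² + 3.
(1.960 + 0.842) / 0.4477 = 2.802 / 0.4477 = 6.259.
n = 6.259² + 3 = 39.17 + 3 = 42.2.
Round up.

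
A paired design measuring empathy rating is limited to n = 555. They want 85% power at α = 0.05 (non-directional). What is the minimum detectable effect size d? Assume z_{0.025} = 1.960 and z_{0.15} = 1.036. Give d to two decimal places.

For a single sample (or paired design) of n = 555: d_min = (z_{α/2} + z_β)/√n.
z-sum = 1.960 + 1.036 = 2.996.
d_min = 2.996 / √555 = 2.996 / 23.558 = 0.127.

d_min ≈ 0.13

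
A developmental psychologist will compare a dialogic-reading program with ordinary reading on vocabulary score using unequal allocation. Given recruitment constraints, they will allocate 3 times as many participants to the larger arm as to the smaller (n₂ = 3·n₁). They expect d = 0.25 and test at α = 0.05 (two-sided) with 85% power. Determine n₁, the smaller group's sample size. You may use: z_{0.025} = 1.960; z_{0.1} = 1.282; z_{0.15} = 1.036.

n₁ = 192

With allocation ratio k = n₂/n₁ = 3, Var(x̄₁−x̄₂) = σ²(1/n₁ + 1/(k·n₁)) = σ²·(k+1)/(k·n₁).
So n₁ = (1 + 1/k)·((z_{α/2} + z_β)/d)² = 1.333 × (2.996/0.25)².
n₁ = 1.333 × 143.62 = 191.5.
Round up: n₁ = 192, giving n₂ = 3 × 192 = 576.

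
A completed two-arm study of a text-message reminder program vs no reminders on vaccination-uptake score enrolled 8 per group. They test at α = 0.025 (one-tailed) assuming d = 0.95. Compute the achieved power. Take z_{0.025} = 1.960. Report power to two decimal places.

For two equal groups, power = Φ(d·√(n/2) − z_{α}).
d·√(n/2) = 0.95 × √(8/2) = 0.95 × 2.000 = 1.900.
z_β = 1.900 − 1.960 = -0.060.
Power = Φ(-0.060) = 0.476.

power ≈ 0.48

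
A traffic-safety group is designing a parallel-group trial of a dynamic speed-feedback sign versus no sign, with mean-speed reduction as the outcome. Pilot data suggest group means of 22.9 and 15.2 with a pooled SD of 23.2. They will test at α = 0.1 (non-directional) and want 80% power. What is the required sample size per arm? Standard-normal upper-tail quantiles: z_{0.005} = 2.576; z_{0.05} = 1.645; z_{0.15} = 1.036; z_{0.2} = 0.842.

n = 113 per group

Cohen's d = |M₁ − M₂| / SD_pooled = |22.9 − 15.2| / 23.2 = 7.7 / 23.2 = 0.332.
For two independent groups with equal n: n = 2·((z_{α/2} + z_β) / d)².
z_{α/2} + z_β = 1.645 + 0.842 = 2.487.
n = 2 × (2.487 / 0.332)² = 2 × 7.491² = 2 × 56.11 = 112.2.
Round up to the next whole participant.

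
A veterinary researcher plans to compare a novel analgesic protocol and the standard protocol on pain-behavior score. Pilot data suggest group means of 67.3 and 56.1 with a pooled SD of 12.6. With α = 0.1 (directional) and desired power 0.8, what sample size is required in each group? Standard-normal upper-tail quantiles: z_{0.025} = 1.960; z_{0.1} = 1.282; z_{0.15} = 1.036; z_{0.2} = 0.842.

n = 12 per group

Cohen's d = |M₁ − M₂| / SD_pooled = |67.3 − 56.1| / 12.6 = 11.2 / 12.6 = 0.889.
For two independent groups with equal n: n = 2·((z_{α} + z_β) / d)².
z_{α} + z_β = 1.282 + 0.842 = 2.124.
n = 2 × (2.124 / 0.889)² = 2 × 2.389² = 2 × 5.71 = 11.4.
Round up to the next whole participant.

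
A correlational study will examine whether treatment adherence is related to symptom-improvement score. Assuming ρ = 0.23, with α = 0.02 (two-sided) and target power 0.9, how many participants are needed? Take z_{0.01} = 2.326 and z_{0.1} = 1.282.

Fisher's z: C = ½·ln((1+r)/(1−r)) = ½·ln(1.5974) = 0.2342.
n = ((z_{α/2} + z_β)/C)² + 3.
(2.326 + 1.282) / 0.2342 = 3.608 / 0.2342 = 15.406.
n = 15.406² + 3 = 237.33 + 3 = 240.3.
Round up.

n = 241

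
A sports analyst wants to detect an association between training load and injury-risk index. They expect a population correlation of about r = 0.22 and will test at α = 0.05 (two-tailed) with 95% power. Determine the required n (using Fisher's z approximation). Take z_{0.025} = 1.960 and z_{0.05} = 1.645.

n = 263

Fisher's z: C = ½·ln((1+r)/(1−r)) = ½·ln(1.5641) = 0.2237.
n = ((z_{α/2} + z_β)/C)² + 3.
(1.960 + 1.645) / 0.2237 = 3.605 / 0.2237 = 16.115.
n = 16.115² + 3 = 259.70 + 3 = 262.7.
Round up.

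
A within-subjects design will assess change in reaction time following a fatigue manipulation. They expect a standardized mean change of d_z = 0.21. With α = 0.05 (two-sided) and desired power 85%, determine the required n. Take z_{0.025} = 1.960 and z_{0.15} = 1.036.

n = 204 pairs

For a paired (one-sample on differences) test: n = ((z_{α/2} + z_β) / d)².
z_{α/2} + z_β = 1.960 + 1.036 = 2.996.
n = (2.996 / 0.21)² = 14.267² = 203.54.
Round up.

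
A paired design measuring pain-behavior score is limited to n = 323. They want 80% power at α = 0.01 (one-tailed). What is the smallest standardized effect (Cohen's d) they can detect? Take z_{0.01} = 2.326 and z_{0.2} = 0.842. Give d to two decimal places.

d_min ≈ 0.18

For a single sample (or paired design) of n = 323: d_min = (z_{α} + z_β)/√n.
z-sum = 2.326 + 0.842 = 3.168.
d_min = 3.168 / √323 = 3.168 / 17.972 = 0.176.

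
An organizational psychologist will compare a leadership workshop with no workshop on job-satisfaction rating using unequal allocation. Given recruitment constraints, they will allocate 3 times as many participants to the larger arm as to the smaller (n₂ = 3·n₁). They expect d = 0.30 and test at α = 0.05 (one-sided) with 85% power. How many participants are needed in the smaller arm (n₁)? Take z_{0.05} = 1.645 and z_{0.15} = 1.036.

n₁ = 107

With allocation ratio k = n₂/n₁ = 3, Var(x̄₁−x̄₂) = σ²(1/n₁ + 1/(k·n₁)) = σ²·(k+1)/(k·n₁).
So n₁ = (1 + 1/k)·((z_{α} + z_β)/d)² = 1.333 × (2.681/0.30)².
n₁ = 1.333 × 79.86 = 106.5.
Round up: n₁ = 107, giving n₂ = 3 × 107 = 321.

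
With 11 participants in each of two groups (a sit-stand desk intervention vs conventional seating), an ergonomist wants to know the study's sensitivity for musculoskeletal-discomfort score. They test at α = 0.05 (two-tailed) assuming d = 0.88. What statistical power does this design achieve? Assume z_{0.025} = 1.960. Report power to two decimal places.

power ≈ 0.54

For two equal groups, power = Φ(d·√(n/2) − z_{α/2}).
d·√(n/2) = 0.88 × √(11/2) = 0.88 × 2.345 = 2.064.
z_β = 2.064 − 1.960 = 0.104.
Power = Φ(0.104) = 0.541.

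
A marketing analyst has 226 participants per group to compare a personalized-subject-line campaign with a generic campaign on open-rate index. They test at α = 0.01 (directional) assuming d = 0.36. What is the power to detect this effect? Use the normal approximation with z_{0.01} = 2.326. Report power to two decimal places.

power ≈ 0.93

For two equal groups, power = Φ(d·√(n/2) − z_{α}).
d·√(n/2) = 0.36 × √(226/2) = 0.36 × 10.630 = 3.827.
z_β = 3.827 − 2.326 = 1.501.
Power = Φ(1.501) = 0.933.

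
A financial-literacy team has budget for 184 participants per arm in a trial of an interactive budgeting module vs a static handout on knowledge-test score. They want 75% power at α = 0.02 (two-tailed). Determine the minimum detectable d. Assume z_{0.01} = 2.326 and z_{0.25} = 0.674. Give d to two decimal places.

For two independent groups of n = 184 each: d_min = (z_{α/2} + z_β)·√(2/n).
z-sum = 2.326 + 0.674 = 3.000.
d_min = 3.000 × √(2/184) = 3.000 × 0.1043 = 0.313.

d_min ≈ 0.31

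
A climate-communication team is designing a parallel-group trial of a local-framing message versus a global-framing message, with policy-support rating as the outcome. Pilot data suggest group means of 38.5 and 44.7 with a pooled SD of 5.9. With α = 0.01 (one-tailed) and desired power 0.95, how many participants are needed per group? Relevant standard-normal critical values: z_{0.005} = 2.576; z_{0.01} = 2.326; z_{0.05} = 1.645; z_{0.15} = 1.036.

n = 29 per group

Cohen's d = |M₁ − M₂| / SD_pooled = |38.5 − 44.7| / 5.9 = 6.2 / 5.9 = 1.051.
For two independent groups with equal n: n = 2·((z_{α} + z_β) / d)².
z_{α} + z_β = 2.326 + 1.645 = 3.971.
n = 2 × (3.971 / 1.051)² = 2 × 3.778² = 2 × 14.28 = 28.6.
Round up to the next whole participant.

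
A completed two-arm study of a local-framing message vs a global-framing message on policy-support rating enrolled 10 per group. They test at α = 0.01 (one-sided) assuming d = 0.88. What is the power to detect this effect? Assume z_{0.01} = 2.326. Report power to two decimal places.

power ≈ 0.36

For two equal groups, power = Φ(d·√(n/2) − z_{α}).
d·√(n/2) = 0.88 × √(10/2) = 0.88 × 2.236 = 1.968.
z_β = 1.968 − 2.326 = -0.358.
Power = Φ(-0.358) = 0.360.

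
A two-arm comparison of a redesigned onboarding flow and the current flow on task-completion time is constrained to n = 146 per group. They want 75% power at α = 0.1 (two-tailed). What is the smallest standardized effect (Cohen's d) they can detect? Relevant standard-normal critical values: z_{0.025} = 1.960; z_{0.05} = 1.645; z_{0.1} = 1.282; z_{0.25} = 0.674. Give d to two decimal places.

d_min ≈ 0.27

For two independent groups of n = 146 each: d_min = (z_{α/2} + z_β)·√(2/n).
z-sum = 1.645 + 0.674 = 2.319.
d_min = 2.319 × √(2/146) = 2.319 × 0.1170 = 0.271.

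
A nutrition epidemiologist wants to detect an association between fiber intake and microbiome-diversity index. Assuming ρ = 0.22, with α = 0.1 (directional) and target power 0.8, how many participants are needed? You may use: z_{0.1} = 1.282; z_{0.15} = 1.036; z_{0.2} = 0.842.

n = 94

Fisher's z: C = ½·ln((1+r)/(1−r)) = ½·ln(1.5641) = 0.2237.
n = ((z_{α} + z_β)/C)² + 3.
(1.282 + 0.842) / 0.2237 = 2.124 / 0.2237 = 9.495.
n = 9.495² + 3 = 90.15 + 3 = 93.2.
Round up.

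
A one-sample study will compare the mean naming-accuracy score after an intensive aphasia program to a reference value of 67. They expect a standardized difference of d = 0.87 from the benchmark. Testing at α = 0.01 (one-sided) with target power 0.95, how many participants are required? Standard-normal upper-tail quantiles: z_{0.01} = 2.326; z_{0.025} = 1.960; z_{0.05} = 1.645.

n = 21

For a one-sample test: n = ((z_{α} + z_β) / d)².
z_{α} + z_β = 2.326 + 1.645 = 3.971.
n = (3.971 / 0.87)² = 4.564² = 20.83.
Round up.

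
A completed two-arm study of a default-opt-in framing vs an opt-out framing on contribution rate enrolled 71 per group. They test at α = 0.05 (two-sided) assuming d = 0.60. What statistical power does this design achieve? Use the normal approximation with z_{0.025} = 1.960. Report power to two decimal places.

For two equal groups, power = Φ(d·√(n/2) − z_{α/2}).
d·√(n/2) = 0.60 × √(71/2) = 0.60 × 5.958 = 3.575.
z_β = 3.575 − 1.960 = 1.615.
Power = Φ(1.615) = 0.947.

power ≈ 0.95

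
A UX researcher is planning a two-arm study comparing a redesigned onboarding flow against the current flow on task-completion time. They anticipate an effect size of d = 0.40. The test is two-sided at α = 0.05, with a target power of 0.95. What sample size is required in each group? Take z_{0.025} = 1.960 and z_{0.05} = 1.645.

n = 163 per group

For two independent groups with equal n: n = 2·((z_{α/2} + z_β) / d)².
z_{α/2} + z_β = 1.960 + 1.645 = 3.605.
n = 2 × (3.605 / 0.40)² = 2 × 9.012² = 2 × 81.23 = 162.5.
Round up to the next whole participant.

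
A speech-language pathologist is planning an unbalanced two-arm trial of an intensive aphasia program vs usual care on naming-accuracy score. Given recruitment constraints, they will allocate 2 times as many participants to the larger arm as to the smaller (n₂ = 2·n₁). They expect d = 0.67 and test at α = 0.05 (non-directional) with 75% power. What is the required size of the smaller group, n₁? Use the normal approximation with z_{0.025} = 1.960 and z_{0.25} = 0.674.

With allocation ratio k = n₂/n₁ = 2, Var(x̄₁−x̄₂) = σ²(1/n₁ + 1/(k·n₁)) = σ²·(k+1)/(k·n₁).
So n₁ = (1 + 1/k)·((z_{α/2} + z_β)/d)² = 1.500 × (2.634/0.67)².
n₁ = 1.500 × 15.46 = 23.2.
Round up: n₁ = 24, giving n₂ = 2 × 24 = 48.

n₁ = 24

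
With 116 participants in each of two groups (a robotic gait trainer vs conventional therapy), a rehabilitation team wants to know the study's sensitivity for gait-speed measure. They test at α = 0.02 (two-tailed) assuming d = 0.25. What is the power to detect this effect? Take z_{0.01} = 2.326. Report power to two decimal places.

power ≈ 0.34

For two equal groups, power = Φ(d·√(n/2) − z_{α/2}).
d·√(n/2) = 0.25 × √(116/2) = 0.25 × 7.616 = 1.904.
z_β = 1.904 − 2.326 = -0.422.
Power = Φ(-0.422) = 0.336.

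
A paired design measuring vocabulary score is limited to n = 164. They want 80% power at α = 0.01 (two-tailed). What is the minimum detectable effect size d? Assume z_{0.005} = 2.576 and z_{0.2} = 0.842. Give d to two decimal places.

For a single sample (or paired design) of n = 164: d_min = (z_{α/2} + z_β)/√n.
z-sum = 2.576 + 0.842 = 3.418.
d_min = 3.418 / √164 = 3.418 / 12.806 = 0.267.

d_min ≈ 0.27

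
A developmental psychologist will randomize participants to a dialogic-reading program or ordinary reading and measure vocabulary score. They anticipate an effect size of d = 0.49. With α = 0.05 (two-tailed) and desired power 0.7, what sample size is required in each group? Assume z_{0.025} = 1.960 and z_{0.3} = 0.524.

n = 52 per group

For two independent groups with equal n: n = 2·((z_{α/2} + z_β) / d)².
z_{α/2} + z_β = 1.960 + 0.524 = 2.484.
n = 2 × (2.484 / 0.49)² = 2 × 5.069² = 2 × 25.70 = 51.4.
Round up to the next whole participant.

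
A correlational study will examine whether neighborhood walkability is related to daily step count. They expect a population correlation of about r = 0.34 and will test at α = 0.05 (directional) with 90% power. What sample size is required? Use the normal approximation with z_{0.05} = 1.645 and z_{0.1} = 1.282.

n = 72

Fisher's z: C = ½·ln((1+r)/(1−r)) = ½·ln(2.0303) = 0.3541.
n = ((z_{α} + z_β)/C)² + 3.
(1.645 + 1.282) / 0.3541 = 2.927 / 0.3541 = 8.266.
n = 8.266² + 3 = 68.33 + 3 = 71.3.
Round up.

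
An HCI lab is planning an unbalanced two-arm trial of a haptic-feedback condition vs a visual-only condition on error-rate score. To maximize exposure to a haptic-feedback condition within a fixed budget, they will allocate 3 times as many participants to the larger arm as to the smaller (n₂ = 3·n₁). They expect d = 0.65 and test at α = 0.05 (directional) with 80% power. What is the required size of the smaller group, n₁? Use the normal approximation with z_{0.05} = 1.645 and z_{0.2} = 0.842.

n₁ = 20

With allocation ratio k = n₂/n₁ = 3, Var(x̄₁−x̄₂) = σ²(1/n₁ + 1/(k·n₁)) = σ²·(k+1)/(k·n₁).
So n₁ = (1 + 1/k)·((z_{α} + z_β)/d)² = 1.333 × (2.487/0.65)².
n₁ = 1.333 × 14.64 = 19.5.
Round up: n₁ = 20, giving n₂ = 3 × 20 = 60.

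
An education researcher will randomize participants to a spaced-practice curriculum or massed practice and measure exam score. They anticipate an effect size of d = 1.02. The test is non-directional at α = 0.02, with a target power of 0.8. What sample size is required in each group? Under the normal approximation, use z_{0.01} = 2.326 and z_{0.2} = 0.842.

For two independent groups with equal n: n = 2·((z_{α/2} + z_β) / d)².
z_{α/2} + z_β = 2.326 + 0.842 = 3.168.
n = 2 × (3.168 / 1.02)² = 2 × 3.106² = 2 × 9.65 = 19.3.
Round up to the next whole participant.

n = 20 per group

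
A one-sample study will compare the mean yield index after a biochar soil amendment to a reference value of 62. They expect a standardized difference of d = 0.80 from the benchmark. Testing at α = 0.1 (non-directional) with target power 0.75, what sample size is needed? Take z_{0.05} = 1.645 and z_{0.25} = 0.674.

For a one-sample test: n = ((z_{α/2} + z_β) / d)².
z_{α/2} + z_β = 1.645 + 0.674 = 2.319.
n = (2.319 / 0.80)² = 2.899² = 8.40.
Round up.

n = 9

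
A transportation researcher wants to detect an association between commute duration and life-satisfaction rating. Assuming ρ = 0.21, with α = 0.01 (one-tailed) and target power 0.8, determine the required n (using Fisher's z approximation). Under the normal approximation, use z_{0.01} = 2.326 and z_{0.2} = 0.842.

n = 224

Fisher's z: C = ½·ln((1+r)/(1−r)) = ½·ln(1.5316) = 0.2132.
n = ((z_{α} + z_β)/C)² + 3.
(2.326 + 0.842) / 0.2132 = 3.168 / 0.2132 = 14.859.
n = 14.859² + 3 = 220.80 + 3 = 223.8.
Round up.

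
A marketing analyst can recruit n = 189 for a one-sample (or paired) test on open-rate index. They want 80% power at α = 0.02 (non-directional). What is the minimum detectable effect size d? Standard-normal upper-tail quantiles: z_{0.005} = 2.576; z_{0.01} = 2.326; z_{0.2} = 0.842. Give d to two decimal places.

For a single sample (or paired design) of n = 189: d_min = (z_{α/2} + z_β)/√n.
z-sum = 2.326 + 0.842 = 3.168.
d_min = 3.168 / √189 = 3.168 / 13.748 = 0.230.

d_min ≈ 0.23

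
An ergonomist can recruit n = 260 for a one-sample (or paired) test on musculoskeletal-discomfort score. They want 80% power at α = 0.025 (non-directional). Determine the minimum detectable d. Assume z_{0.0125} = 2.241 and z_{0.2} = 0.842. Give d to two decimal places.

For a single sample (or paired design) of n = 260: d_min = (z_{α/2} + z_β)/√n.
z-sum = 2.241 + 0.842 = 3.083.
d_min = 3.083 / √260 = 3.083 / 16.125 = 0.191.

d_min ≈ 0.19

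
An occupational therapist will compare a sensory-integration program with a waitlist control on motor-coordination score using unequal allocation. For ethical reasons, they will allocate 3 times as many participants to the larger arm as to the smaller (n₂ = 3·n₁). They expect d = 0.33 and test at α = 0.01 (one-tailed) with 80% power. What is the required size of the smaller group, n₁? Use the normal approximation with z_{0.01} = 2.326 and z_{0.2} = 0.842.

With allocation ratio k = n₂/n₁ = 3, Var(x̄₁−x̄₂) = σ²(1/n₁ + 1/(k·n₁)) = σ²·(k+1)/(k·n₁).
So n₁ = (1 + 1/k)·((z_{α} + z_β)/d)² = 1.333 × (3.168/0.33)².
n₁ = 1.333 × 92.16 = 122.9.
Round up: n₁ = 123, giving n₂ = 3 × 123 = 369.

n₁ = 123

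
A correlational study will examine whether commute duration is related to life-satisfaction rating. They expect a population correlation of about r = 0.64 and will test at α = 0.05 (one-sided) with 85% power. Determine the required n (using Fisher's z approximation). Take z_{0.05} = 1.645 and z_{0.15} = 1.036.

Fisher's z: C = ½·ln((1+r)/(1−r)) = ½·ln(4.5556) = 0.7582.
n = ((z_{α} + z_β)/C)² + 3.
(1.645 + 1.036) / 0.7582 = 2.681 / 0.7582 = 3.536.
n = 3.536² + 3 = 12.50 + 3 = 15.5.
Round up.

n = 16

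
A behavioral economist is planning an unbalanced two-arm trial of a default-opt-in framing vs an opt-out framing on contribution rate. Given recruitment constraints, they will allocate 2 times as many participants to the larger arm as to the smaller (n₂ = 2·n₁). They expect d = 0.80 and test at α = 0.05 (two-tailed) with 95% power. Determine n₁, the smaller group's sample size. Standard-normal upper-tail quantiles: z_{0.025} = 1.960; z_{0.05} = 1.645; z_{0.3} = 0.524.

With allocation ratio k = n₂/n₁ = 2, Var(x̄₁−x̄₂) = σ²(1/n₁ + 1/(k·n₁)) = σ²·(k+1)/(k·n₁).
So n₁ = (1 + 1/k)·((z_{α/2} + z_β)/d)² = 1.500 × (3.605/0.80)².
n₁ = 1.500 × 20.31 = 30.5.
Round up: n₁ = 31, giving n₂ = 2 × 31 = 62.

n₁ = 31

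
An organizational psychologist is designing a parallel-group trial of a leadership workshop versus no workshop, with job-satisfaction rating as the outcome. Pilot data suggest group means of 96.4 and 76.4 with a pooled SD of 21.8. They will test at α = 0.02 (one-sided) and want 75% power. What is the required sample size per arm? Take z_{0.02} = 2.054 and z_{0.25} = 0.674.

Cohen's d = |M₁ − M₂| / SD_pooled = |96.4 − 76.4| / 21.8 = 20.0 / 21.8 = 0.917.
For two independent groups with equal n: n = 2·((z_{α} + z_β) / d)².
z_{α} + z_β = 2.054 + 0.674 = 2.728.
n = 2 × (2.728 / 0.917)² = 2 × 2.975² = 2 × 8.85 = 17.7.
Round up to the next whole participant.

n = 18 per group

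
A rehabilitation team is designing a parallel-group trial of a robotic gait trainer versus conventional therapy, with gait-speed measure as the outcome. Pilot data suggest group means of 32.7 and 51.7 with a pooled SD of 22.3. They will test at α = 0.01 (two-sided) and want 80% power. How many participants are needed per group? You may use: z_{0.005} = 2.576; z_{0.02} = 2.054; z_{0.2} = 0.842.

n = 33 per group

Cohen's d = |M₁ − M₂| / SD_pooled = |32.7 − 51.7| / 22.3 = 19.0 / 22.3 = 0.852.
For two independent groups with equal n: n = 2·((z_{α/2} + z_β) / d)².
z_{α/2} + z_β = 2.576 + 0.842 = 3.418.
n = 2 × (3.418 / 0.852)² = 2 × 4.012² = 2 × 16.09 = 32.2.
Round up to the next whole participant.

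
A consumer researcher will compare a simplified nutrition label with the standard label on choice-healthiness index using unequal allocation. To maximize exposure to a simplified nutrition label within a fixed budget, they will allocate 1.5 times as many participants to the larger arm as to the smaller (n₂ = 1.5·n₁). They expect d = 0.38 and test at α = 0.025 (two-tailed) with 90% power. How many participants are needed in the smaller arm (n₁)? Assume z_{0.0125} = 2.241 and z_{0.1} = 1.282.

With allocation ratio k = n₂/n₁ = 1.5, Var(x̄₁−x̄₂) = σ²(1/n₁ + 1/(k·n₁)) = σ²·(k+1)/(k·n₁).
So n₁ = (1 + 1/k)·((z_{α/2} + z_β)/d)² = 1.667 × (3.523/0.38)².
n₁ = 1.667 × 85.95 = 143.3.
Round up: n₁ = 144, giving n₂ = 1.5 × 144 = 216.

n₁ = 144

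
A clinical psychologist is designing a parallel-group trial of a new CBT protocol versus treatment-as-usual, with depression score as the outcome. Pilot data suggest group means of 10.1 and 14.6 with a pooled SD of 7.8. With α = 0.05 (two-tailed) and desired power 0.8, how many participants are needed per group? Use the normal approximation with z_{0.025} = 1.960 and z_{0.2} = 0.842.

Cohen's d = |M₁ − M₂| / SD_pooled = |10.1 − 14.6| / 7.8 = 4.5 / 7.8 = 0.577.
For two independent groups with equal n: n = 2·((z_{α/2} + z_β) / d)².
z_{α/2} + z_β = 1.960 + 0.842 = 2.802.
n = 2 × (2.802 / 0.577)² = 2 × 4.856² = 2 × 23.58 = 47.2.
Round up to the next whole participant.

n = 48 per group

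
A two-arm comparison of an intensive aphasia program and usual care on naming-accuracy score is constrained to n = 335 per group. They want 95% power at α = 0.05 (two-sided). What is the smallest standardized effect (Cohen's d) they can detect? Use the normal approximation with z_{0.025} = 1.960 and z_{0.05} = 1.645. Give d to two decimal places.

For two independent groups of n = 335 each: d_min = (z_{α/2} + z_β)·√(2/n).
z-sum = 1.960 + 1.645 = 3.605.
d_min = 3.605 × √(2/335) = 3.605 × 0.0773 = 0.279.

d_min ≈ 0.28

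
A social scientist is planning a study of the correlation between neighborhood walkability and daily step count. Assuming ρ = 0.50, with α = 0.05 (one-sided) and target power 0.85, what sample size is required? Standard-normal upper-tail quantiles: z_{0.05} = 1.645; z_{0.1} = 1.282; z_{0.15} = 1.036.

Fisher's z: C = ½·ln((1+r)/(1−r)) = ½·ln(3.0000) = 0.5493.
n = ((z_{α} + z_β)/C)² + 3.
(1.645 + 1.036) / 0.5493 = 2.681 / 0.5493 = 4.881.
n = 4.881² + 3 = 23.82 + 3 = 26.8.
Round up.

n = 27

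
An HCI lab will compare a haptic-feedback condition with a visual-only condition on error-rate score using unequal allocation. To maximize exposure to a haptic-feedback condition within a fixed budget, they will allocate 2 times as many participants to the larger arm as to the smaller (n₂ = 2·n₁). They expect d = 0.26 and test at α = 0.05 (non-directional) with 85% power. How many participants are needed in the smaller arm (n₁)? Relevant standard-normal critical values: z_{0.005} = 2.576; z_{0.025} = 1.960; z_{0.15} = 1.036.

n₁ = 200

With allocation ratio k = n₂/n₁ = 2, Var(x̄₁−x̄₂) = σ²(1/n₁ + 1/(k·n₁)) = σ²·(k+1)/(k·n₁).
So n₁ = (1 + 1/k)·((z_{α/2} + z_β)/d)² = 1.500 × (2.996/0.26)².
n₁ = 1.500 × 132.78 = 199.2.
Round up: n₁ = 200, giving n₂ = 2 × 200 = 400.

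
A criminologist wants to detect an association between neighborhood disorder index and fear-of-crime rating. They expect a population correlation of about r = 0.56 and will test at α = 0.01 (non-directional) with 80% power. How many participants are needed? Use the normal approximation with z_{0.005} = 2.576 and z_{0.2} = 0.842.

n = 33

Fisher's z: C = ½·ln((1+r)/(1−r)) = ½·ln(3.5455) = 0.6328.
n = ((z_{α/2} + z_β)/C)² + 3.
(2.576 + 0.842) / 0.6328 = 3.418 / 0.6328 = 5.401.
n = 5.401² + 3 = 29.18 + 3 = 32.2.
Round up.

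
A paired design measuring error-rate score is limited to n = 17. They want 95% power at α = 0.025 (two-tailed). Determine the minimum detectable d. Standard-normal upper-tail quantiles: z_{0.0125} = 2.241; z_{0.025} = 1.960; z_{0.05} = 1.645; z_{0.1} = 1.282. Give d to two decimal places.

For a single sample (or paired design) of n = 17: d_min = (z_{α/2} + z_β)/√n.
z-sum = 2.241 + 1.645 = 3.886.
d_min = 3.886 / √17 = 3.886 / 4.123 = 0.942.

d_min ≈ 0.94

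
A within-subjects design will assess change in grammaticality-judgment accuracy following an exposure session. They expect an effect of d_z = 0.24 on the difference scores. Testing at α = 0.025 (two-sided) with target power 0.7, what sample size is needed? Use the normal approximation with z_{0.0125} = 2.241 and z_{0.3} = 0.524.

For a paired (one-sample on differences) test: n = ((z_{α/2} + z_β) / d)².
z_{α/2} + z_β = 2.241 + 0.524 = 2.765.
n = (2.765 / 0.24)² = 11.521² = 132.73.
Round up.

n = 133 pairs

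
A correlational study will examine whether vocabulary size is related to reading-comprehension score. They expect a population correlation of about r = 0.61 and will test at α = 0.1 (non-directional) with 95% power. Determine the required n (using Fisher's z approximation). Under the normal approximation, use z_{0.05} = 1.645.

n = 25

Fisher's z: C = ½·ln((1+r)/(1−r)) = ½·ln(4.1282) = 0.7089.
n = ((z_{α/2} + z_β)/C)² + 3.
(1.645 + 1.645) / 0.7089 = 3.290 / 0.7089 = 4.641.
n = 4.641² + 3 = 21.54 + 3 = 24.5.
Round up.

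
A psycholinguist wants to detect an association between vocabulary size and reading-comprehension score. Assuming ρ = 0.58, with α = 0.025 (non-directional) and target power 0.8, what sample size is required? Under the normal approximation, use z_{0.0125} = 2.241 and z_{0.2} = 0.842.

Fisher's z: C = ½·ln((1+r)/(1−r)) = ½·ln(3.7619) = 0.6625.
n = ((z_{α/2} + z_β)/C)² + 3.
(2.241 + 0.842) / 0.6625 = 3.083 / 0.6625 = 4.654.
n = 4.654² + 3 = 21.66 + 3 = 24.7.
Round up.

n = 25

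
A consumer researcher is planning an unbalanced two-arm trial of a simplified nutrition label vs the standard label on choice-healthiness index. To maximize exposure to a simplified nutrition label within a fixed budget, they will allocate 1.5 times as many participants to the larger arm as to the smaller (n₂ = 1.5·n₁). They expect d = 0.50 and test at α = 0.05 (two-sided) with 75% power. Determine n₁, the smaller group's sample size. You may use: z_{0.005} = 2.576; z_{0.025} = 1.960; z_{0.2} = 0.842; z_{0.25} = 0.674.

n₁ = 47

With allocation ratio k = n₂/n₁ = 1.5, Var(x̄₁−x̄₂) = σ²(1/n₁ + 1/(k·n₁)) = σ²·(k+1)/(k·n₁).
So n₁ = (1 + 1/k)·((z_{α/2} + z_β)/d)² = 1.667 × (2.634/0.50)².
n₁ = 1.667 × 27.75 = 46.3.
Round up: n₁ = 47, giving n₂ = ⌈1.5 × 47⌉ = ⌈70.5⌉ = 71.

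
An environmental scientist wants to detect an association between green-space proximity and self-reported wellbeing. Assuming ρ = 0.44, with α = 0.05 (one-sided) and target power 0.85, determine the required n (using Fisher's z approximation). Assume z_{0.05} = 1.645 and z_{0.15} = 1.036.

n = 36

Fisher's z: C = ½·ln((1+r)/(1−r)) = ½·ln(2.5714) = 0.4722.
n = ((z_{α} + z_β)/C)² + 3.
(1.645 + 1.036) / 0.4722 = 2.681 / 0.4722 = 5.678.
n = 5.678² + 3 = 32.24 + 3 = 35.2.
Round up.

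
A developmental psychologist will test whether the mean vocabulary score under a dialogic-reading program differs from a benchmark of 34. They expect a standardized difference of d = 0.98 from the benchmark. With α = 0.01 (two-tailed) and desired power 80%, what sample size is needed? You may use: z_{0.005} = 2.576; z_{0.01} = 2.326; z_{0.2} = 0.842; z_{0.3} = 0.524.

For a one-sample test: n = ((z_{α/2} + z_β) / d)².
z_{α/2} + z_β = 2.576 + 0.842 = 3.418.
n = (3.418 / 0.98)² = 3.488² = 12.16.
Round up.

n = 13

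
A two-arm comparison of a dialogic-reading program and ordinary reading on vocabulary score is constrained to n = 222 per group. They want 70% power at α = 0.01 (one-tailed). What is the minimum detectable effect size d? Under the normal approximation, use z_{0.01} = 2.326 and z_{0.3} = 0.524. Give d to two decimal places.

For two independent groups of n = 222 each: d_min = (z_{α} + z_β)·√(2/n).
z-sum = 2.326 + 0.524 = 2.850.
d_min = 2.850 × √(2/222) = 2.850 × 0.0949 = 0.271.

d_min ≈ 0.27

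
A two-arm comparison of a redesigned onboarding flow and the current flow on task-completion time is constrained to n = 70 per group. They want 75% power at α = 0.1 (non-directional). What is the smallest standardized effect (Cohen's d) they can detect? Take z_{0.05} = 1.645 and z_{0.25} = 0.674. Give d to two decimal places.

d_min ≈ 0.39

For two independent groups of n = 70 each: d_min = (z_{α/2} + z_β)·√(2/n).
z-sum = 1.645 + 0.674 = 2.319.
d_min = 2.319 × √(2/70) = 2.319 × 0.1690 = 0.392.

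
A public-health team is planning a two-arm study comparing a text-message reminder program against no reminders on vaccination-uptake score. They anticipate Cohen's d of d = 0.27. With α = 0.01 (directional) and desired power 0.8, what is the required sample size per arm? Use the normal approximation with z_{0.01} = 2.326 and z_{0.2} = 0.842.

n = 276 per group

For two independent groups with equal n: n = 2·((z_{α} + z_β) / d)².
z_{α} + z_β = 2.326 + 0.842 = 3.168.
n = 2 × (3.168 / 0.27)² = 2 × 11.733² = 2 × 137.67 = 275.3.
Round up to the next whole participant.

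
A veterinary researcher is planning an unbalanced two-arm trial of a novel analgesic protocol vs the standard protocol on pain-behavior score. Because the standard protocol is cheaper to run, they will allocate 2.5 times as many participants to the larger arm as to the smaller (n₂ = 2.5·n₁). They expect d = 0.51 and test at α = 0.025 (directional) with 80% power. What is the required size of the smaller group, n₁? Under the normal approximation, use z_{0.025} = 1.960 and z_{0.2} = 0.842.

With allocation ratio k = n₂/n₁ = 2.5, Var(x̄₁−x̄₂) = σ²(1/n₁ + 1/(k·n₁)) = σ²·(k+1)/(k·n₁).
So n₁ = (1 + 1/k)·((z_{α} + z_β)/d)² = 1.400 × (2.802/0.51)².
n₁ = 1.400 × 30.19 = 42.3.
Round up: n₁ = 43, giving n₂ = ⌈2.5 × 43⌉ = ⌈107.5⌉ = 108.

n₁ = 43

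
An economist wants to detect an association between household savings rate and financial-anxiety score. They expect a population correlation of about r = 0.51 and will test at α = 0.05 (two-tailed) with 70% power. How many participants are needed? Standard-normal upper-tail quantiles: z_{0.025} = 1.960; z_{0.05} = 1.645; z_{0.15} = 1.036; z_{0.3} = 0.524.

Fisher's z: C = ½·ln((1+r)/(1−r)) = ½·ln(3.0816) = 0.5627.
n = ((z_{α/2} + z_β)/C)² + 3.
(1.960 + 0.524) / 0.5627 = 2.484 / 0.5627 = 4.414.
n = 4.414² + 3 = 19.49 + 3 = 22.5.
Round up.

n = 23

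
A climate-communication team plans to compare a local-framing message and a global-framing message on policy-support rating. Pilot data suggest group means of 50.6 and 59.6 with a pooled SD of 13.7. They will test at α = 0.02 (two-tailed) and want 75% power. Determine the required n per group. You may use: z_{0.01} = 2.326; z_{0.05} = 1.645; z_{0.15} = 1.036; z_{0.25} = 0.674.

n = 42 per group

Cohen's d = |M₁ − M₂| / SD_pooled = |50.6 − 59.6| / 13.7 = 9.0 / 13.7 = 0.657.
For two independent groups with equal n: n = 2·((z_{α/2} + z_β) / d)².
z_{α/2} + z_β = 2.326 + 0.674 = 3.000.
n = 2 × (3.000 / 0.657)² = 2 × 4.566² = 2 × 20.85 = 41.7.
Round up to the next whole participant.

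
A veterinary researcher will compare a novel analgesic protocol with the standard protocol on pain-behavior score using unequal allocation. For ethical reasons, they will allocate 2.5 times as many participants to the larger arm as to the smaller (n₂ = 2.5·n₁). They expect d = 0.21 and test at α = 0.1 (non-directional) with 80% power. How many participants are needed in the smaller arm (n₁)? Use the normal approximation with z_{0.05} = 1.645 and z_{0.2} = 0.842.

With allocation ratio k = n₂/n₁ = 2.5, Var(x̄₁−x̄₂) = σ²(1/n₁ + 1/(k·n₁)) = σ²·(k+1)/(k·n₁).
So n₁ = (1 + 1/k)·((z_{α/2} + z_β)/d)² = 1.400 × (2.487/0.21)².
n₁ = 1.400 × 140.25 = 196.4.
Round up: n₁ = 197, giving n₂ = ⌈2.5 × 197⌉ = ⌈492.5⌉ = 493.

n₁ = 197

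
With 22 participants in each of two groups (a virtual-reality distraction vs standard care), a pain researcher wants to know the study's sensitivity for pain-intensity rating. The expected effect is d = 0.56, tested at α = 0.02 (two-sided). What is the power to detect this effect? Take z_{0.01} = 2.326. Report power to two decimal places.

power ≈ 0.32

For two equal groups, power = Φ(d·√(n/2) − z_{α/2}).
d·√(n/2) = 0.56 × √(22/2) = 0.56 × 3.317 = 1.857.
z_β = 1.857 − 2.326 = -0.469.
Power = Φ(-0.469) = 0.320.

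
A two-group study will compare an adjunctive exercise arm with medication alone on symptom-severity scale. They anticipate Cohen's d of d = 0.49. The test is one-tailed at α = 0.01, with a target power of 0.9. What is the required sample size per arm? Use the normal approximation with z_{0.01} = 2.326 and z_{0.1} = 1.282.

For two independent groups with equal n: n = 2·((z_{α} + z_β) / d)².
z_{α} + z_β = 2.326 + 1.282 = 3.608.
n = 2 × (3.608 / 0.49)² = 2 × 7.363² = 2 × 54.22 = 108.4.
Round up to the next whole participant.

n = 109 per group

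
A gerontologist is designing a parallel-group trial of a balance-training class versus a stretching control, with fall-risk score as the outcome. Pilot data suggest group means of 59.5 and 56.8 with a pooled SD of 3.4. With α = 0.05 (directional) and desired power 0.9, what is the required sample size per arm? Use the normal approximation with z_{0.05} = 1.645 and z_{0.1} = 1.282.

n = 28 per group

Cohen's d = |M₁ − M₂| / SD_pooled = |59.5 − 56.8| / 3.4 = 2.7 / 3.4 = 0.794.
For two independent groups with equal n: n = 2·((z_{α} + z_β) / d)².
z_{α} + z_β = 1.645 + 1.282 = 2.927.
n = 2 × (2.927 / 0.794)² = 2 × 3.686² = 2 × 13.59 = 27.2.
Round up to the next whole participant.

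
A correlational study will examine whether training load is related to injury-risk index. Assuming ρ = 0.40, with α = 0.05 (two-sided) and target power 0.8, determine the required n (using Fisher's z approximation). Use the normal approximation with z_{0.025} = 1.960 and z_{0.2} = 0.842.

Fisher's z: C = ½·ln((1+r)/(1−r)) = ½·ln(2.3333) = 0.4236.
n = ((z_{α/2} + z_β)/C)² + 3.
(1.960 + 0.842) / 0.4236 = 2.802 / 0.4236 = 6.615.
n = 6.615² + 3 = 43.75 + 3 = 46.8.
Round up.

n = 47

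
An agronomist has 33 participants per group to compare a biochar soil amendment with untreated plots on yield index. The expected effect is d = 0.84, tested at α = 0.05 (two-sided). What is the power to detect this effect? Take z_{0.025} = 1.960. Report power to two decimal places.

For two equal groups, power = Φ(d·√(n/2) − z_{α/2}).
d·√(n/2) = 0.84 × √(33/2) = 0.84 × 4.062 = 3.412.
z_β = 3.412 − 1.960 = 1.452.
Power = Φ(1.452) = 0.927.

power ≈ 0.93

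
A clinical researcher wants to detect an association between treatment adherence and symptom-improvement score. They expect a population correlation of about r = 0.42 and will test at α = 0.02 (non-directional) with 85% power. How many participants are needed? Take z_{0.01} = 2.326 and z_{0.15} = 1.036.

n = 60

Fisher's z: C = ½·ln((1+r)/(1−r)) = ½·ln(2.4483) = 0.4477.
n = ((z_{α/2} + z_β)/C)² + 3.
(2.326 + 1.036) / 0.4477 = 3.362 / 0.4477 = 7.509.
n = 7.509² + 3 = 56.39 + 3 = 59.4.
Round up.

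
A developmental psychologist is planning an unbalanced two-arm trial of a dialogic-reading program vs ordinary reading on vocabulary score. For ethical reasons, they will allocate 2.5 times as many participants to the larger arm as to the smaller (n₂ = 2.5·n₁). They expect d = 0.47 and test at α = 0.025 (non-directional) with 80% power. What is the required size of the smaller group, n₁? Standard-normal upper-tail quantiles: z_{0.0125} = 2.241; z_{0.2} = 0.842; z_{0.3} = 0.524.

With allocation ratio k = n₂/n₁ = 2.5, Var(x̄₁−x̄₂) = σ²(1/n₁ + 1/(k·n₁)) = σ²·(k+1)/(k·n₁).
So n₁ = (1 + 1/k)·((z_{α/2} + z_β)/d)² = 1.400 × (3.083/0.47)².
n₁ = 1.400 × 43.03 = 60.2.
Round up: n₁ = 61, giving n₂ = ⌈2.5 × 61⌉ = ⌈152.5⌉ = 153.

n₁ = 61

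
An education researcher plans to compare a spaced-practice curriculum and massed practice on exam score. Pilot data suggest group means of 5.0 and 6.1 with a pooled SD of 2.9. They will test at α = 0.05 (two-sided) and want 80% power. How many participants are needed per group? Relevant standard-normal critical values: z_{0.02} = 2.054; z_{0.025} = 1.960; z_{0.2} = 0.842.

Cohen's d = |M₁ − M₂| / SD_pooled = |5.0 − 6.1| / 2.9 = 1.1 / 2.9 = 0.379.
For two independent groups with equal n: n = 2·((z_{α/2} + z_β) / d)².
z_{α/2} + z_β = 1.960 + 0.842 = 2.802.
n = 2 × (2.802 / 0.379)² = 2 × 7.393² = 2 × 54.66 = 109.3.
Round up to the next whole participant.

n = 110 per group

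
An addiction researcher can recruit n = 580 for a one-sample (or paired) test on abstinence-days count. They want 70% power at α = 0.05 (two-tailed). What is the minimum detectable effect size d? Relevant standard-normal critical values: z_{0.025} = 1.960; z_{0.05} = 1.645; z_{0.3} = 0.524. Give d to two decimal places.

d_min ≈ 0.10

For a single sample (or paired design) of n = 580: d_min = (z_{α/2} + z_β)/√n.
z-sum = 1.960 + 0.524 = 2.484.
d_min = 2.484 / √580 = 2.484 / 24.083 = 0.103.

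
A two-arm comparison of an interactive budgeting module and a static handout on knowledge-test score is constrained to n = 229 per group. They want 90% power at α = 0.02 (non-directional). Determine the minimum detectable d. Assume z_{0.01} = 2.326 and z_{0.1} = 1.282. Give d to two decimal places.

For two independent groups of n = 229 each: d_min = (z_{α/2} + z_β)·√(2/n).
z-sum = 2.326 + 1.282 = 3.608.
d_min = 3.608 × √(2/229) = 3.608 × 0.0935 = 0.337.

d_min ≈ 0.34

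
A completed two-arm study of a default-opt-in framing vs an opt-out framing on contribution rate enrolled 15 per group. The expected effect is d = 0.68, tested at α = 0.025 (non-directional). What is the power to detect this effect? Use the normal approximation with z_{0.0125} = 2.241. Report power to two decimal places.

For two equal groups, power = Φ(d·√(n/2) − z_{α/2}).
d·√(n/2) = 0.68 × √(15/2) = 0.68 × 2.739 = 1.862.
z_β = 1.862 − 2.241 = -0.379.
Power = Φ(-0.379) = 0.352.

power ≈ 0.35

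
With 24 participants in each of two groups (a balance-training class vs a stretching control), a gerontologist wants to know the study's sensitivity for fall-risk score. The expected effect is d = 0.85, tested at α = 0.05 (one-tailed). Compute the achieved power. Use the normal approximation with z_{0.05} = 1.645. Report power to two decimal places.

power ≈ 0.90

For two equal groups, power = Φ(d·√(n/2) − z_{α}).
d·√(n/2) = 0.85 × √(24/2) = 0.85 × 3.464 = 2.944.
z_β = 2.944 − 1.645 = 1.299.
Power = Φ(1.299) = 0.903.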